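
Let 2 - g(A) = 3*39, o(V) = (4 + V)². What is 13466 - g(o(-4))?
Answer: 13581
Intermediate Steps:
g(A) = -115 (g(A) = 2 - 3*39 = 2 - 1*117 = 2 - 117 = -115)
13466 - g(o(-4)) = 13466 - 1*(-115) = 13466 + 115 = 13581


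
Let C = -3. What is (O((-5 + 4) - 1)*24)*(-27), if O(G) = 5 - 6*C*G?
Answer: 20088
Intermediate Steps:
O(G) = 5 + 18*G (O(G) = 5 - 6*(-3)*G = 5 - (-18)*G = 5 + 18*G)
(O((-5 + 4) - 1)*24)*(-27) = ((5 + 18*((-5 + 4) - 1))*24)*(-27) = ((5 + 18*(-1 - 1))*24)*(-27) = ((5 + 18*(-2))*24)*(-27) = ((5 - 36)*24)*(-27) = -31*24*(-27) = -744*(-27) = 20088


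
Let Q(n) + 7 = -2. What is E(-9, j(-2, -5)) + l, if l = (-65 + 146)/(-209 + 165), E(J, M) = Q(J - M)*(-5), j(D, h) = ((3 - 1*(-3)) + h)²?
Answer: 1899/44 ≈ 43.159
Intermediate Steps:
Q(n) = -9 (Q(n) = -7 - 2 = -9)
j(D, h) = (6 + h)² (j(D, h) = ((3 + 3) + h)² = (6 + h)²)
E(J, M) = 45 (E(J, M) = -9*(-5) = 45)
l = -81/44 (l = 81/(-44) = 81*(-1/44) = -81/44 ≈ -1.8409)
E(-9, j(-2, -5)) + l = 45 - 81/44 = 1899/44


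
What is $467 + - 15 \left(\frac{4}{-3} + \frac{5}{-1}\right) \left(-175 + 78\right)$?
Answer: $-8748$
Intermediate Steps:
$467 + - 15 \left(\frac{4}{-3} + \frac{5}{-1}\right) \left(-175 + 78\right) = 467 + - 15 \left(4 \left(- \frac{1}{3}\right) + 5 \left(-1\right)\right) \left(-97\right) = 467 + - 15 \left(- \frac{4}{3} - 5\right) \left(-97\right) = 467 + \left(-15\right) \left(- \frac{19}{3}\right) \left(-97\right) = 467 + 95 \left(-97\right) = 467 - 9215 = -8748$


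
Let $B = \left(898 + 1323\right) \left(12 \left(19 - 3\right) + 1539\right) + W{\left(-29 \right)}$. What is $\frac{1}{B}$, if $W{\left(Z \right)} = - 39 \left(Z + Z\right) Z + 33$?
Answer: $\frac{1}{3778986} \approx 2.6462 \cdot 10^{-7}$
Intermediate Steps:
$W{\left(Z \right)} = 33 - 78 Z^{2}$ ($W{\left(Z \right)} = - 39 \cdot 2 Z Z + 33 = - 78 Z Z + 33 = - 78 Z^{2} + 33 = 33 - 78 Z^{2}$)
$B = 3778986$ ($B = \left(898 + 1323\right) \left(12 \left(19 - 3\right) + 1539\right) + \left(33 - 78 \left(-29\right)^{2}\right) = 2221 \left(12 \cdot 16 + 1539\right) + \left(33 - 65598\right) = 2221 \left(192 + 1539\right) + \left(33 - 65598\right) = 2221 \cdot 1731 - 65565 = 3844551 - 65565 = 3778986$)
$\frac{1}{B} = \frac{1}{3778986}$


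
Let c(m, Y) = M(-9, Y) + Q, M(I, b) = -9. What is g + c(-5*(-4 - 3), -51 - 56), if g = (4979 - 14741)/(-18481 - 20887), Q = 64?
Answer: 1087501/19684 ≈ 55.248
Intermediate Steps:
c(m, Y) = 55 (c(m, Y) = -9 + 64 = 55)
g = 4881/19684 (g = -9762/(-39368) = -9762*(-1/39368) = 4881/19684 ≈ 0.24797)
g + c(-5*(-4 - 3), -51 - 56) = 4881/19684 + 55 = 1087501/19684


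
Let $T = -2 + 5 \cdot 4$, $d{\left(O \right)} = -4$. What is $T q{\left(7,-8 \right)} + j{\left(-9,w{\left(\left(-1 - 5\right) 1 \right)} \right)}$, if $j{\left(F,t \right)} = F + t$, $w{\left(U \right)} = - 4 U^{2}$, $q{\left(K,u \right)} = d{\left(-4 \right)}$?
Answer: $-225$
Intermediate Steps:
$q{\left(K,u \right)} = -4$
$T = 18$ ($T = -2 + 20 = 18$)
$T q{\left(7,-8 \right)} + j{\left(-9,w{\left(\left(-1 - 5\right) 1 \right)} \right)} = 18 \left(-4\right) - \left(9 + 4 \left(\left(-1 - 5\right) 1\right)^{2}\right) = -72 - \left(9 + 4 \left(\left(-6\right) 1\right)^{2}\right) = -72 - \left(9 + 4 \left(-6\right)^{2}\right) = -72 - 153 = -225$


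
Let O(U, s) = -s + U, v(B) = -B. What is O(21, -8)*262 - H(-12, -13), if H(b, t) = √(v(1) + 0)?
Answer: 7598 - I ≈ 7598.0 - 1.0*I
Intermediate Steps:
H(b, t) = I (H(b, t) = √(-1*1 + 0) = √(-1 + 0) = √(-1) = I)
O(U, s) = U - s
O(21, -8)*262 - H(-12, -13) = (21 - 1*(-8))*262 - I = (21 + 8)*262 - I = 29*262 - I = 7598 - I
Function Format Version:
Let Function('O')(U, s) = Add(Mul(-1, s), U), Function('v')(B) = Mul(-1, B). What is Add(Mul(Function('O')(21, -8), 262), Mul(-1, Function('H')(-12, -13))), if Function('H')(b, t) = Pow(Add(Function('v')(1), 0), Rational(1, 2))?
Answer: Add(7598, Mul(-1, I)) ≈ Add(7598.0, Mul(-1.0000, I))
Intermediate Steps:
Function('H')(b, t) = I (Function('H')(b, t) = Pow(Add(Mul(-1, 1), 0), Rational(1, 2)) = Pow(Add(-1, 0), Rational(1, 2)) = Pow(-1, Rational(1, 2)) = I)
Function('O')(U, s) = Add(U, Mul(-1, s))
Add(Mul(Function('O')(21, -8), 262), Mul(-1, Function('H')(-12, -13))) = Add(Mul(Add(21, Mul(-1, -8)), 262), Mul(-1, I)) = Add(Mul(Add(21, 8), 262), Mul(-1, I)) = Add(Mul(29, 262), Mul(-1, I)) = Add(7598, Mul(-1, I))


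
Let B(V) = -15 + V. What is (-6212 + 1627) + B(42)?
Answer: -4558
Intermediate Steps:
(-6212 + 1627) + B(42) = (-6212 + 1627) + (-15 + 42) = -4585 + 27 = -4558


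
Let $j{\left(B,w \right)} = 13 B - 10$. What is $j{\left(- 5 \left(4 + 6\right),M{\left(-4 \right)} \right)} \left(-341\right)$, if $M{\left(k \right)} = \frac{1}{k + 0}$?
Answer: $225060$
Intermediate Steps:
$M{\left(k \right)} = \frac{1}{k}$
$j{\left(B,w \right)} = -10 + 13 B$
$j{\left(- 5 \left(4 + 6\right),M{\left(-4 \right)} \right)} \left(-341\right) = \left(-10 + 13 \left(- 5 \left(4 + 6\right)\right)\right) \left(-341\right) = \left(-10 + 13 \left(\left(-5\right) 10\right)\right) \left(-341\right) = \left(-10 + 13 \left(-50\right)\right) \left(-341\right) = \left(-10 - 650\right) \left(-341\right) = \left(-660\right) \left(-341\right) = 225060$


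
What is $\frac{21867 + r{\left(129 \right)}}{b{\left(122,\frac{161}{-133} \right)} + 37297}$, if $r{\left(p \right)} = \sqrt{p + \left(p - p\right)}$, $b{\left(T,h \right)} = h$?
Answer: $\frac{415473}{708620} + \frac{19 \sqrt{129}}{708620} \approx 0.58662$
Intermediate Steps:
$r{\left(p \right)} = \sqrt{p}$ ($r{\left(p \right)} = \sqrt{p + 0} = \sqrt{p}$)
$\frac{21867 + r{\left(129 \right)}}{b{\left(122,\frac{161}{-133} \right)} + 37297} = \frac{21867 + \sqrt{129}}{\frac{161}{-133} + 37297} = \frac{21867 + \sqrt{129}}{161 \left(- \frac{1}{133}\right) + 37297} = \frac{21867 + \sqrt{129}}{- \frac{23}{19} + 37297} = \frac{21867 + \sqrt{129}}{\frac{708620}{19}} = \left(21867 + \sqrt{129}\right) \frac{19}{708620} = \frac{415473}{708620} + \frac{19 \sqrt{129}}{708620}$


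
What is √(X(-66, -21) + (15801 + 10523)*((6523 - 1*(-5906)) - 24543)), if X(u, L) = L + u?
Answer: I*√318889023 ≈ 17857.0*I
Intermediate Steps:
√(X(-66, -21) + (15801 + 10523)*((6523 - 1*(-5906)) - 24543)) = √((-21 - 66) + (15801 + 10523)*((6523 - 1*(-5906)) - 24543)) = √(-87 + 26324*((6523 + 5906) - 24543)) = √(-87 + 26324*(12429 - 24543)) = √(-87 + 26324*(-12114)) = √(-87 - 318888936) = √(-318889023) = I*√318889023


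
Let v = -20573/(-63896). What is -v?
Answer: -2939/9128 ≈ -0.32198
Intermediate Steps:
v = 2939/9128 (v = -20573*(-1/63896) = 2939/9128 ≈ 0.32198)
-v = -1*2939/9128 = -2939/9128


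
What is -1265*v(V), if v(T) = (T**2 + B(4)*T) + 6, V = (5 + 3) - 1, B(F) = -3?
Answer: -43010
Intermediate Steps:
V = 7 (V = 8 - 1 = 7)
v(T) = 6 + T**2 - 3*T (v(T) = (T**2 - 3*T) + 6 = 6 + T**2 - 3*T)
-1265*v(V) = -1265*(6 + 7**2 - 3*7) = -1265*(6 + 49 - 21) = -1265*34 = -43010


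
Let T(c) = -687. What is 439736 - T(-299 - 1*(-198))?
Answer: 440423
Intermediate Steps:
439736 - T(-299 - 1*(-198)) = 439736 - 1*(-687) = 439736 + 687 = 440423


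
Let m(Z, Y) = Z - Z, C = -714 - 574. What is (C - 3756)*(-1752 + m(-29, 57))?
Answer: 8837088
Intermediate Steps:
C = -1288
m(Z, Y) = 0
(C - 3756)*(-1752 + m(-29, 57)) = (-1288 - 3756)*(-1752 + 0) = -5044*(-1752) = 8837088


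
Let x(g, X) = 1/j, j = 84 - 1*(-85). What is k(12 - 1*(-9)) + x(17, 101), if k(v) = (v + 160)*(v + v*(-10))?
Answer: -5781320/169 ≈ -34209.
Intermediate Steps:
j = 169 (j = 84 + 85 = 169)
k(v) = -9*v*(160 + v) (k(v) = (160 + v)*(v - 10*v) = (160 + v)*(-9*v) = -9*v*(160 + v))
x(g, X) = 1/169
k(12 - 1*(-9)) + x(17, 101) = -9*(12 - 1*(-9))*(160 + (12 - 1*(-9))) + 1/169 = -9*(12 + 9)*(160 + (12 + 9)) + 1/169 = -9*21*(160 + 21) + 1/169 = -9*21*181 + 1/169 = -34209 + 1/169 = -5781320/169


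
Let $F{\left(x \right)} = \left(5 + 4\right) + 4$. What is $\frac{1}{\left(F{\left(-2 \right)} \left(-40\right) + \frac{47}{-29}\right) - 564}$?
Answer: $- \frac{29}{31483} \approx -0.00092113$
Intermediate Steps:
$F{\left(x \right)} = 13$ ($F{\left(x \right)} = 9 + 4 = 13$)
$\frac{1}{\left(F{\left(-2 \right)} \left(-40\right) + \frac{47}{-29}\right) - 564} = \frac{1}{\left(13 \left(-40\right) + \frac{47}{-29}\right) - 564} = \frac{1}{\left(-520 + 47 \left(- \frac{1}{29}\right)\right) - 564} = \frac{1}{\left(-520 - \frac{47}{29}\right) - 564} = \frac{1}{- \frac{15127}{29} - 564} = \frac{1}{- \frac{31483}{29}} = - \frac{29}{31483}$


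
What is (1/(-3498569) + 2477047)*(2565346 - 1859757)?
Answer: 6114718835837252038/3498569 ≈ 1.7478e+12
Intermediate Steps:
(1/(-3498569) + 2477047)*(2565346 - 1859757) = (-1/3498569 + 2477047)*705589 = (8666119845742/3498569)*705589 = 6114718835837252038/3498569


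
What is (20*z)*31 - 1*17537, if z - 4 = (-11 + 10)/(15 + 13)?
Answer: -105554/7 ≈ -15079.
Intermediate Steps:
z = 111/28 (z = 4 + (-11 + 10)/(15 + 13) = 4 - 1/28 = 111/28 ≈ 3.9643)
(20*z)*31 - 1*17537 = (20*(111/28))*31 - 1*17537 = (555/7)*31 - 17537 = 17205/7 - 17537 = -105554/7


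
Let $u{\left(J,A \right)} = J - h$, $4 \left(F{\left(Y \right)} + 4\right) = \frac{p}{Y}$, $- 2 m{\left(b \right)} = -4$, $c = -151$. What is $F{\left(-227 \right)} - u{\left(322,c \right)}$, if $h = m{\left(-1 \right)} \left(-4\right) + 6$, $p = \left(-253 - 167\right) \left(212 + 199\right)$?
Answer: $- \frac{31301}{227} \approx -137.89$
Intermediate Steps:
$m{\left(b \right)} = 2$ ($m{\left(b \right)} = \left(- \frac{1}{2}\right) \left(-4\right) = 2$)
$p = -172620$ ($p = \left(-420\right) 411 = -172620$)
$h = -2$ ($h = 2 \left(-4\right) + 6 = -8 + 6 = -2$)
$F{\left(Y \right)} = -4 - \frac{43155}{Y}$ ($F{\left(Y \right)} = -4 + \frac{\left(-172620\right) \frac{1}{Y}}{4} = -4 - \frac{43155}{Y}$)
$u{\left(J,A \right)} = 2 + J$ ($u{\left(J,A \right)} = J - -2 = J + 2 = 2 + J$)
$F{\left(-227 \right)} - u{\left(322,c \right)} = \left(-4 - \frac{43155}{-227}\right) - \left(2 + 322\right) = \left(-4 - - \frac{43155}{227}\right) - 324 = \left(-4 + \frac{43155}{227}\right) - 324 = \frac{42247}{227} - 324 = - \frac{31301}{227}$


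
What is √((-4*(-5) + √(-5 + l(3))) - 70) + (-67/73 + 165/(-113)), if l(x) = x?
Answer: -19616/8249 + √(-50 + I*√2) ≈ -2.278 + 7.0718*I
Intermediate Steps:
√((-4*(-5) + √(-5 + l(3))) - 70) + (-67/73 + 165/(-113)) = √((-4*(-5) + √(-5 + 3)) - 70) + (-67/73 + 165/(-113)) = √((20 + √(-2)) - 70) + (-67*1/73 + 165*(-1/113)) = √((20 + I*√2) - 70) + (-67/73 - 165/113) = √(-50 + I*√2) - 19616/8249 = -19616/8249 + √(-50 + I*√2)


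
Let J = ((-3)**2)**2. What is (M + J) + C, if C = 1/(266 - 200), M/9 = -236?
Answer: -134837/66 ≈ -2043.0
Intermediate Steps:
M = -2124 (M = 9*(-236) = -2124)
C = 1/66 ≈ 0.015152
J = 81 (J = 9**2 = 81)
(M + J) + C = (-2124 + 81) + 1/66 = -2043 + 1/66 = -134837/66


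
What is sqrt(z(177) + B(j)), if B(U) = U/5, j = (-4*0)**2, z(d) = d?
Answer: sqrt(177) ≈ 13.304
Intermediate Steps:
j = 0 (j = 0**2 = 0)
B(U) = U/5 (B(U) = U*(1/5) = U/5)
sqrt(z(177) + B(j)) = sqrt(177 + (1/5)*0) = sqrt(177 + 0) = sqrt(177)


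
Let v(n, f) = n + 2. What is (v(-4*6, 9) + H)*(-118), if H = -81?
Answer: 12154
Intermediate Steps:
v(n, f) = 2 + n
(v(-4*6, 9) + H)*(-118) = ((2 - 4*6) - 81)*(-118) = ((2 - 24) - 81)*(-118) = (-22 - 81)*(-118) = -103*(-118) = 12154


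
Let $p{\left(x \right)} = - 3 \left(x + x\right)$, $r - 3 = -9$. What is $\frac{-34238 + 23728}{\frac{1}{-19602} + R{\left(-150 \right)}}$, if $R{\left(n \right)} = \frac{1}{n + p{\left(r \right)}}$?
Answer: $\frac{1957161690}{1643} \approx 1.1912 \cdot 10^{6}$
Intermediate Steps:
$r = -6$ ($r = 3 - 9 = -6$)
$p{\left(x \right)} = - 6 x$ ($p{\left(x \right)} = - 3 \cdot 2 x = - 6 x$)
$R{\left(n \right)} = \frac{1}{36 + n}$ ($R{\left(n \right)} = \frac{1}{n - -36} = \frac{1}{n + 36} = \frac{1}{36 + n}$)
$\frac{-34238 + 23728}{\frac{1}{-19602} + R{\left(-150 \right)}} = \frac{-34238 + 23728}{\frac{1}{-19602} + \frac{1}{36 - 150}} = - \frac{10510}{- \frac{1}{19602} + \frac{1}{-114}} = - \frac{10510}{- \frac{1}{19602} - \frac{1}{114}} = - \frac{10510}{- \frac{1643}{186219}} = \left(-10510\right) \left(- \frac{186219}{1643}\right) = \frac{1957161690}{1643}$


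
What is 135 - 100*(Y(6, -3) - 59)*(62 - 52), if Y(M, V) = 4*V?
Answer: 71135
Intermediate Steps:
135 - 100*(Y(6, -3) - 59)*(62 - 52) = 135 - 100*(4*(-3) - 59)*(62 - 52) = 135 - 100*(-12 - 59)*10 = 135 - (-7100)*10 = 135 - 100*(-710) = 135 + 71000 = 71135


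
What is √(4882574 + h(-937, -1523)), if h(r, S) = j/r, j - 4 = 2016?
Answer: √4286746719466/937 ≈ 2209.7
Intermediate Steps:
j = 2020 (j = 4 + 2016 = 2020)
h(r, S) = 2020/r
√(4882574 + h(-937, -1523)) = √(4882574 + 2020/(-937)) = √(4882574 + 2020*(-1/937)) = √(4882574 - 2020/937) = √(4574969818/937) = √4286746719466/937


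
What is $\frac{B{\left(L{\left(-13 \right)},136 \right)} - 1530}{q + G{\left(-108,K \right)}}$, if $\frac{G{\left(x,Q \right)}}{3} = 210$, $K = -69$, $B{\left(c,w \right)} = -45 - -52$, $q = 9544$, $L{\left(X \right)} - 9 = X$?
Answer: $- \frac{1523}{10174} \approx -0.1497$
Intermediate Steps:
$L{\left(X \right)} = 9 + X$
$B{\left(c,w \right)} = 7$ ($B{\left(c,w \right)} = -45 + 52 = 7$)
$G{\left(x,Q \right)} = 630$ ($G{\left(x,Q \right)} = 3 \cdot 210 = 630$)
$\frac{B{\left(L{\left(-13 \right)},136 \right)} - 1530}{q + G{\left(-108,K \right)}} = \frac{7 - 1530}{9544 + 630} = - \frac{1523}{10174}$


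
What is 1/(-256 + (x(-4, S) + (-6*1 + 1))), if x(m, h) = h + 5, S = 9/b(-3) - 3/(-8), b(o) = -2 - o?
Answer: -8/1973 ≈ -0.0040547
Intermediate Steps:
S = 75/8 (S = 9/(-2 - 1*(-3)) - 3/(-8) = 9/(-2 + 3) - 3*(-⅛) = 9/1 + 3/8 = 9*1 + 3/8 = 9 + 3/8 = 75/8 ≈ 9.3750)
x(m, h) = 5 + h
1/(-256 + (x(-4, S) + (-6*1 + 1))) = 1/(-256 + ((5 + 75/8) + (-6*1 + 1))) = 1/(-256 + (115/8 + (-6 + 1))) = 1/(-256 + (115/8 - 5)) = 1/(-256 + 75/8) = 1/(-1973/8) = -8/1973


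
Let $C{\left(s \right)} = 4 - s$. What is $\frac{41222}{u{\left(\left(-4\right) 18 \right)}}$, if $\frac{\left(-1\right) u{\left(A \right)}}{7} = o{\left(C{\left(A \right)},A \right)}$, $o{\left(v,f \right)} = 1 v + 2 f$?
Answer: $\frac{20611}{238} \approx 86.601$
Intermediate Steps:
$o{\left(v,f \right)} = v + 2 f$
$u{\left(A \right)} = -28 - 7 A$ ($u{\left(A \right)} = - 7 \left(\left(4 - A\right) + 2 A\right) = - 7 \left(4 + A\right) = -28 - 7 A$)
$\frac{41222}{u{\left(\left(-4\right) 18 \right)}} = \frac{41222}{-28 - 7 \left(\left(-4\right) 18\right)} = \frac{41222}{-28 - -504} = \frac{41222}{-28 + 504} = \frac{41222}{476} = 41222 \cdot \frac{1}{476} = \frac{20611}{238}$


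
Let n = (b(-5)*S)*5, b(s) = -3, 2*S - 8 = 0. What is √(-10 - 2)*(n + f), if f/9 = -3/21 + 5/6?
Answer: -753*I*√3/7 ≈ -186.32*I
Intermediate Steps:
S = 4 (S = 4 + (½)*0 = 4 + 0 = 4)
f = 87/14 (f = 9*(-3/21 + 5/6) = 9*(-3*1/21 + 5*(⅙)) = 9*(-⅐ + ⅚) = 9*(29/42) = 87/14 ≈ 6.2143)
n = -60 (n = -3*4*5 = -12*5 = -60)
√(-10 - 2)*(n + f) = √(-10 - 2)*(-60 + 87/14) = √(-12)*(-753/14) = (2*I*√3)*(-753/14) = -753*I*√3/7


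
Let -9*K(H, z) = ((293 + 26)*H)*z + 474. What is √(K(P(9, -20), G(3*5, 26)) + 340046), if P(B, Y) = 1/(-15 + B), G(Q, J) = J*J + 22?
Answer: √27873453/9 ≈ 586.61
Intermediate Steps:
G(Q, J) = 22 + J² (G(Q, J) = J² + 22 = 22 + J²)
K(H, z) = -158/3 - 319*H*z/9 (K(H, z) = -(((293 + 26)*H)*z + 474)/9 = -((319*H)*z + 474)/9 = -(319*H*z + 474)/9 = -(474 + 319*H*z)/9 = -158/3 - 319*H*z/9)
√(K(P(9, -20), G(3*5, 26)) + 340046) = √((-158/3 - 319*(22 + 26²)/(9*(-15 + 9))) + 340046) = √((-158/3 - 319/9*(22 + 676)/(-6)) + 340046) = √((-158/3 - 319/9*(-⅙)*698) + 340046) = √((-158/3 + 111331/27) + 340046) = √(109909/27 + 340046) = √(9291151/27) = √27873453/9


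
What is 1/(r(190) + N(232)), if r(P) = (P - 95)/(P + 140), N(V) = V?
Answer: 66/15331 ≈ 0.0043050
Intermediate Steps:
r(P) = (-95 + P)/(140 + P)
1/(r(190) + N(232)) = 1/((-95 + 190)/(140 + 190) + 232) = 1/(95/330 + 232) = 1/((1/330)*95 + 232) = 1/(19/66 + 232) = 1/(15331/66) = 66/15331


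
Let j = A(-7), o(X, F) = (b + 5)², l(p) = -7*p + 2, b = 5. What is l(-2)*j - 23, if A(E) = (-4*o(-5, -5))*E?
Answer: 44777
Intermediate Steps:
l(p) = 2 - 7*p
o(X, F) = 100 (o(X, F) = (5 + 5)² = 10² = 100)
A(E) = -400*E (A(E) = (-4*100)*E = -400*E)
j = 2800 (j = -400*(-7) = 2800)
l(-2)*j - 23 = (2 - 7*(-2))*2800 - 23 = (2 + 14)*2800 - 23 = 16*2800 - 23 = 44800 - 23 = 44777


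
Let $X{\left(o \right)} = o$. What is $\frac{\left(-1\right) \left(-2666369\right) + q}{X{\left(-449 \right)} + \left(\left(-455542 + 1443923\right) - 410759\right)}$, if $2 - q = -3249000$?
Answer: $\frac{5915371}{577173} \approx 10.249$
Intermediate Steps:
$q = 3249002$ ($q = 2 - -3249000 = 2 + 3249000 = 3249002$)
$\frac{\left(-1\right) \left(-2666369\right) + q}{X{\left(-449 \right)} + \left(\left(-455542 + 1443923\right) - 410759\right)} = \frac{\left(-1\right) \left(-2666369\right) + 3249002}{-449 + \left(\left(-455542 + 1443923\right) - 410759\right)} = \frac{2666369 + 3249002}{-449 + \left(988381 - 410759\right)} = \frac{5915371}{-449 + 577622} = \frac{5915371}{577173}$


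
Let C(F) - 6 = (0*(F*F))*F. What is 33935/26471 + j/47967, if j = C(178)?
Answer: 542639657/423244819 ≈ 1.2821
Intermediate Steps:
C(F) = 6 (C(F) = 6 + (0*(F*F))*F = 6 + (0*F²)*F = 6 + 0*F = 6 + 0 = 6)
j = 6
33935/26471 + j/47967 = 33935/26471 + 6/47967 = 33935*(1/26471) + 6*(1/47967) = 33935/26471 + 2/15989 = 542639657/423244819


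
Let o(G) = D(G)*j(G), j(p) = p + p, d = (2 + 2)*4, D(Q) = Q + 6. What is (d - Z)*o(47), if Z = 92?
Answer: -378632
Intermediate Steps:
D(Q) = 6 + Q
d = 16 (d = 4*4 = 16)
j(p) = 2*p
o(G) = 2*G*(6 + G) (o(G) = (6 + G)*(2*G) = 2*G*(6 + G))
(d - Z)*o(47) = (16 - 1*92)*(2*47*(6 + 47)) = (16 - 92)*(2*47*53) = -76*4982 = -378632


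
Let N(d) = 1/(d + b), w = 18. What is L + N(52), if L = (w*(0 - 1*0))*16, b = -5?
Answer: 1/47 ≈ 0.021277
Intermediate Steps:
L = 0 (L = (18*(0 - 1*0))*16 = (18*(0 + 0))*16 = (18*0)*16 = 0*16 = 0)
N(d) = 1/(-5 + d) (N(d) = 1/(d - 5) = 1/(-5 + d))
L + N(52) = 0 + 1/(-5 + 52) = 0 + 1/47 = 1/47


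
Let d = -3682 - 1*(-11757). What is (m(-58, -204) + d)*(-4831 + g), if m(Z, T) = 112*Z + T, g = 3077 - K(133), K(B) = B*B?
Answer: -26734125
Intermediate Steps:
K(B) = B²
g = -14612 (g = 3077 - 1*133² = 3077 - 1*17689 = 3077 - 17689 = -14612)
m(Z, T) = T + 112*Z
d = 8075 (d = -3682 + 11757 = 8075)
(m(-58, -204) + d)*(-4831 + g) = ((-204 + 112*(-58)) + 8075)*(-4831 - 14612) = ((-204 - 6496) + 8075)*(-19443) = (-6700 + 8075)*(-19443) = 1375*(-19443) = -26734125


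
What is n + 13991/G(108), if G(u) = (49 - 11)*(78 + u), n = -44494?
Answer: -314469601/7068 ≈ -44492.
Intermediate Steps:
G(u) = 2964 + 38*u (G(u) = 38*(78 + u) = 2964 + 38*u)
n + 13991/G(108) = -44494 + 13991/(2964 + 38*108) = -44494 + 13991/(2964 + 4104) = -44494 + 13991/7068 = -314469601/7068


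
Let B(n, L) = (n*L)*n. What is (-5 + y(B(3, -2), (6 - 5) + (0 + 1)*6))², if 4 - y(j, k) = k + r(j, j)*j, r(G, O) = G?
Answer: 110224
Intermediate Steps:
B(n, L) = L*n² (B(n, L) = (L*n)*n = L*n²)
y(j, k) = 4 - k - j² (y(j, k) = 4 - (k + j*j) = 4 - (k + j²) = 4 + (-k - j²) = 4 - k - j²)
(-5 + y(B(3, -2), (6 - 5) + (0 + 1)*6))² = (-5 + (4 - ((6 - 5) + (0 + 1)*6) - (-2*3²)²))² = (-5 + (4 - (1 + 1*6) - (-2*9)²))² = (-5 + (4 - (1 + 6) - 1*(-18)²))² = (-5 + (4 - 1*7 - 1*324))² = (-5 + (4 - 7 - 324))² = (-5 - 327)² = (-332)² = 110224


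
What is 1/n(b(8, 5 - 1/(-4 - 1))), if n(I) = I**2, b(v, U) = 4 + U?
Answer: 25/2116 ≈ 0.011815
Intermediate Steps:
1/n(b(8, 5 - 1/(-4 - 1))) = 1/((4 + (5 - 1/(-4 - 1)))**2) = 1/((4 + (5 - 1/(-5)))**2) = 1/((4 + (5 - 1*(-1/5)))**2) = 1/((4 + (5 + 1/5))**2) = 1/((4 + 26/5)**2) = 1/((46/5)**2) = 1/(2116/25) = 25/2116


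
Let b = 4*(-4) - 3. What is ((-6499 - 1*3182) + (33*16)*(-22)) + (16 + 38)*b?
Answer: -22323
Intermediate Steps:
b = -19 (b = -16 - 3 = -19)
((-6499 - 1*3182) + (33*16)*(-22)) + (16 + 38)*b = ((-6499 - 1*3182) + (33*16)*(-22)) + (16 + 38)*(-19) = ((-6499 - 3182) + 528*(-22)) + 54*(-19) = (-9681 - 11616) - 1026 = -21297 - 1026 = -22323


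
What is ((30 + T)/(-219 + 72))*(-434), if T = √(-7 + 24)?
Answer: 620/7 + 62*√17/21 ≈ 100.74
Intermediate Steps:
T = √17 ≈ 4.1231
((30 + T)/(-219 + 72))*(-434) = ((30 + √17)/(-219 + 72))*(-434) = ((30 + √17)/(-147))*(-434) = ((30 + √17)*(-1/147))*(-434) = (-10/49 - √17/147)*(-434) = 620/7 + 62*√17/21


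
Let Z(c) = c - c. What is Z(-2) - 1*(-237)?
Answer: 237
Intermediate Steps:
Z(c) = 0
Z(-2) - 1*(-237) = 0 - 1*(-237) = 0 + 237 = 237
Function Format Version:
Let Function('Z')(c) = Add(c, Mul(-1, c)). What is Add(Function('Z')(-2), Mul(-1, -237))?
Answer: 237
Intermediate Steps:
Function('Z')(c) = 0
Add(Function('Z')(-2), Mul(-1, -237)) = Add(0, Mul(-1, -237)) = Add(0, 237) = 237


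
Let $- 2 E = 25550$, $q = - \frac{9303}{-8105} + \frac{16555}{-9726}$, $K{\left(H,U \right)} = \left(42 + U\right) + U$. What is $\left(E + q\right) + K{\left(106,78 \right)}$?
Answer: $- \frac{611646467}{48630} \approx -12578.0$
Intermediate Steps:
$K{\left(H,U \right)} = 42 + 2 U$
$q = - \frac{26957}{48630}$ ($q = \left(-9303\right) \left(- \frac{1}{8105}\right) + 16555 \left(- \frac{1}{9726}\right) = \frac{9303}{8105} - \frac{16555}{9726} = - \frac{26957}{48630} \approx -0.55433$)
$E = -12775$ ($E = \left(- \frac{1}{2}\right) 25550 = -12775$)
$\left(E + q\right) + K{\left(106,78 \right)} = \left(-12775 - \frac{26957}{48630}\right) + \left(42 + 2 \cdot 78\right) = - \frac{621275207}{48630} + \left(42 + 156\right) = - \frac{621275207}{48630} + 198 = - \frac{611646467}{48630}$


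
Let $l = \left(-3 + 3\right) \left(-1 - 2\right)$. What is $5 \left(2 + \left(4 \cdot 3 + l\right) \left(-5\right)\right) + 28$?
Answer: $-262$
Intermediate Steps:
$l = 0$ ($l = 0 \left(-3\right) = 0$)
$5 \left(2 + \left(4 \cdot 3 + l\right) \left(-5\right)\right) + 28 = 5 \left(2 + \left(4 \cdot 3 + 0\right) \left(-5\right)\right) + 28 = 5 \left(2 + \left(12 + 0\right) \left(-5\right)\right) + 28 = 5 \left(2 + 12 \left(-5\right)\right) + 28 = 5 \left(2 - 60\right) + 28 = 5 \left(-58\right) + 28 = -290 + 28 = -262$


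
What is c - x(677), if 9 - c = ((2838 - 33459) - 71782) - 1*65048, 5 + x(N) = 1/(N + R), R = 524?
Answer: 201125464/1201 ≈ 1.6747e+5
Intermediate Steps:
x(N) = -5 + 1/(524 + N) (x(N) = -5 + 1/(N + 524) = -5 + 1/(524 + N))
c = 167460 (c = 9 - (((2838 - 33459) - 71782) - 1*65048) = 9 - ((-30621 - 71782) - 65048) = 9 - (-102403 - 65048) = 9 - 1*(-167451) = 9 + 167451 = 167460)
c - x(677) = 167460 - (-2619 - 5*677)/(524 + 677) = 167460 - (-2619 - 3385)/1201 = 167460 - (-6004)/1201 = 167460 - 1*(-6004/1201) = 167460 + 6004/1201 = 201125464/1201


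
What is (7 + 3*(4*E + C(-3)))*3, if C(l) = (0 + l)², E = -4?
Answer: -42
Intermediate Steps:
C(l) = l²
(7 + 3*(4*E + C(-3)))*3 = (7 + 3*(4*(-4) + (-3)²))*3 = (7 + 3*(-16 + 9))*3 = (7 + 3*(-7))*3 = (7 - 21)*3 = -14*3 = -42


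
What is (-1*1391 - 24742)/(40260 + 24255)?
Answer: -8711/21505 ≈ -0.40507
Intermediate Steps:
(-1*1391 - 24742)/(40260 + 24255) = (-1391 - 24742)/64515 = -26133*1/64515 = -8711/21505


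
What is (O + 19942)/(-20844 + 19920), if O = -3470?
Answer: -4118/231 ≈ -17.827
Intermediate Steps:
(O + 19942)/(-20844 + 19920) = (-3470 + 19942)/(-20844 + 19920) = 16472/(-924) = 16472*(-1/924) = -4118/231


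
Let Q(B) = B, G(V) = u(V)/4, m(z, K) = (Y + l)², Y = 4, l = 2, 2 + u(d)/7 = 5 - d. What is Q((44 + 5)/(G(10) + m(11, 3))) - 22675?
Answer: -2153929/95 ≈ -22673.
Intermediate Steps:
u(d) = 21 - 7*d (u(d) = -14 + 7*(5 - d) = -14 + (35 - 7*d) = 21 - 7*d)
m(z, K) = 36 (m(z, K) = (4 + 2)² = 6² = 36)
G(V) = 21/4 - 7*V/4 (G(V) = (21 - 7*V)/4 = (21 - 7*V)*(¼) = 21/4 - 7*V/4)
Q((44 + 5)/(G(10) + m(11, 3))) - 22675 = (44 + 5)/((21/4 - 7/4*10) + 36) - 22675 = 49/((21/4 - 35/2) + 36) - 22675 = 49/(-49/4 + 36) - 22675 = 49/(95/4) - 22675 = 49*(4/95) - 22675 = 196/95 - 22675 = -2153929/95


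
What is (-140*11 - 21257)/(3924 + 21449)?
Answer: -22797/25373 ≈ -0.89847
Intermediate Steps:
(-140*11 - 21257)/(3924 + 21449) = (-1540 - 21257)/25373 = -22797*1/25373 = -22797/25373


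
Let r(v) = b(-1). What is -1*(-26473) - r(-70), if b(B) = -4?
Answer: 26477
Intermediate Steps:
r(v) = -4
-1*(-26473) - r(-70) = -1*(-26473) - 1*(-4) = 26473 + 4 = 26477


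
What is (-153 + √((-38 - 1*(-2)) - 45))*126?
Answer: -19278 + 1134*I ≈ -19278.0 + 1134.0*I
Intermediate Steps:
(-153 + √((-38 - 1*(-2)) - 45))*126 = (-153 + √((-38 + 2) - 45))*126 = (-153 + √(-36 - 45))*126 = (-153 + √(-81))*126 = (-153 + 9*I)*126 = -19278 + 1134*I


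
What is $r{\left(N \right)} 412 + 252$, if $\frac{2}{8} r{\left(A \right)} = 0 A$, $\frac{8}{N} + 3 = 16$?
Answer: $252$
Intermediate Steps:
$N = \frac{8}{13}$ ($N = \frac{8}{-3 + 16} = \frac{8}{13} \approx 0.61539$)
$r{\left(A \right)} = 0$ ($r{\left(A \right)} = 4 \cdot 0 A = 4 \cdot 0 = 0$)
$r{\left(N \right)} 412 + 252 = 0 \cdot 412 + 252 = 0 + 252 = 252$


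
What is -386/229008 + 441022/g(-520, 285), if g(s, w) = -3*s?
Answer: 161854109/572520 ≈ 282.70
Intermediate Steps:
-386/229008 + 441022/g(-520, 285) = -386/229008 + 441022/((-3*(-520))) = -386*1/229008 + 441022/1560 = -193/114504 + 441022*(1/1560) = -193/114504 + 220511/780 = 161854109/572520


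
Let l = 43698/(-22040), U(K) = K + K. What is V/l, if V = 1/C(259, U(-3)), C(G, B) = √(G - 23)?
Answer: -5510*√59/1289091 ≈ -0.032832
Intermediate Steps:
U(K) = 2*K
C(G, B) = √(-23 + G)
V = √59/118 (V = 1/(√(-23 + 259)) = 1/(√236) = 1/(2*√59) = √59/118 ≈ 0.065094)
l = -21849/11020 (l = 43698*(-1/22040) = -21849/11020 ≈ -1.9827)
V/l = (√59/118)/(-21849/11020) = (√59/118)*(-11020/21849) = -5510*√59/1289091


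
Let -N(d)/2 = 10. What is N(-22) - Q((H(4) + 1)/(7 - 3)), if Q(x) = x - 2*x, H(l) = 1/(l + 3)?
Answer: -138/7 ≈ -19.714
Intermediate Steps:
H(l) = 1/(3 + l)
N(d) = -20 (N(d) = -2*10 = -20)
Q(x) = -x
N(-22) - Q((H(4) + 1)/(7 - 3)) = -20 - (-1)*(1/(3 + 4) + 1)/(7 - 3) = -20 - (-1)*(1/7 + 1)/4 = -20 - (-1)*(⅐ + 1)*(¼) = -20 - (-1)*(8/7)*(¼) = -20 - (-1)*2/7 = -20 - 1*(-2/7) = -20 + 2/7 = -138/7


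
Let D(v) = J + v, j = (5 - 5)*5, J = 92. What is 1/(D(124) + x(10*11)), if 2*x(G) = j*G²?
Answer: 1/216 ≈ 0.0046296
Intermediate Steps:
j = 0 (j = 0*5 = 0)
D(v) = 92 + v
x(G) = 0 (x(G) = (0*G²)/2 = (½)*0 = 0)
1/(D(124) + x(10*11)) = 1/((92 + 124) + 0) = 1/(216 + 0) = 1/216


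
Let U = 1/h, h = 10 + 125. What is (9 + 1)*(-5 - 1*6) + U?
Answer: -14849/135 ≈ -109.99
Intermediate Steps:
h = 135
U = 1/135 ≈ 0.0074074
(9 + 1)*(-5 - 1*6) + U = (9 + 1)*(-5 - 1*6) + 1/135 = 10*(-5 - 6) + 1/135 = 10*(-11) + 1/135 = -110 + 1/135 = -14849/135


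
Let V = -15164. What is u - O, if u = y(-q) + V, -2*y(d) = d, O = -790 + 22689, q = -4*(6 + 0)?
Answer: -37075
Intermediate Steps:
q = -24 (q = -4*6 = -24)
O = 21899
y(d) = -d/2
u = -15176 (u = -(-1)*(-24)/2 - 15164 = -½*24 - 15164 = -12 - 15164 = -15176)
u - O = -15176 - 1*21899 = -15176 - 21899 = -37075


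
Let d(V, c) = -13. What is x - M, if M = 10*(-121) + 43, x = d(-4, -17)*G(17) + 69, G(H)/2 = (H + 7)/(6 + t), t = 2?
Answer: 1158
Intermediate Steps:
G(H) = 7/4 + H/4 (G(H) = 2*((H + 7)/(6 + 2)) = 2*((7 + H)/8) = 2*((7 + H)*(⅛)) = 2*(7/8 + H/8) = 7/4 + H/4)
x = -9 (x = -13*(7/4 + (¼)*17) + 69 = -13*(7/4 + 17/4) + 69 = -13*6 + 69 = -78 + 69 = -9)
M = -1167 (M = -1210 + 43 = -1167)
x - M = -9 - 1*(-1167) = -9 + 1167 = 1158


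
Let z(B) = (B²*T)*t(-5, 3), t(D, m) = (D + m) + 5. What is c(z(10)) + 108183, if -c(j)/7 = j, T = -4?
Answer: 116583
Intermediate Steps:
t(D, m) = 5 + D + m
z(B) = -12*B² (z(B) = (B²*(-4))*(5 - 5 + 3) = -4*B²*3 = -12*B²)
c(j) = -7*j
c(z(10)) + 108183 = -(-84)*10² + 108183 = -(-84)*100 + 108183 = -7*(-1200) + 108183 = 8400 + 108183 = 116583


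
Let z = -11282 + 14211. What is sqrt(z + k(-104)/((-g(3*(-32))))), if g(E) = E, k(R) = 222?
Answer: sqrt(46901)/4 ≈ 54.142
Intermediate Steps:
z = 2929
sqrt(z + k(-104)/((-g(3*(-32))))) = sqrt(2929 + 222/((-3*(-32)))) = sqrt(2929 + 222/((-1*(-96)))) = sqrt(2929 + 222/96) = sqrt(2929 + 222*(1/96)) = sqrt(2929 + 37/16) = sqrt(46901/16) = sqrt(46901)/4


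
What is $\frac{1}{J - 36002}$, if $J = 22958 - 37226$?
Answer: $- \frac{1}{50270} \approx -1.9893 \cdot 10^{-5}$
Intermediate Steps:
$J = -14268$ ($J = 22958 - 37226 = -14268$)
$\frac{1}{J - 36002} = \frac{1}{-14268 - 36002} = \frac{1}{-50270} = - \frac{1}{50270}$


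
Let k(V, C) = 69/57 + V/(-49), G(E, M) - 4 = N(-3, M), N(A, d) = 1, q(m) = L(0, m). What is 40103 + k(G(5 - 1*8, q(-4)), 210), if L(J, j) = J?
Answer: 37336925/931 ≈ 40104.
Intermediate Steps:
q(m) = 0
G(E, M) = 5 (G(E, M) = 4 + 1 = 5)
k(V, C) = 23/19 - V/49 (k(V, C) = 69*(1/57) + V*(-1/49) = 23/19 - V/49)
40103 + k(G(5 - 1*8, q(-4)), 210) = 40103 + (23/19 - 1/49*5) = 40103 + (23/19 - 5/49) = 40103 + 1032/931 = 37336925/931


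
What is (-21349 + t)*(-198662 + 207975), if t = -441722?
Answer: -4312580223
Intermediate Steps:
(-21349 + t)*(-198662 + 207975) = (-21349 - 441722)*(-198662 + 207975) = -463071*9313 = -4312580223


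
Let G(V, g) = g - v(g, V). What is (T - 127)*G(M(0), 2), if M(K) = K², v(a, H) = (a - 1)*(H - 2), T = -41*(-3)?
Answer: -16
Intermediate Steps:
T = 123
v(a, H) = (-1 + a)*(-2 + H)
G(V, g) = -2 + V + 3*g - V*g (G(V, g) = g - (2 - V - 2*g + V*g) = g + (-2 + V + 2*g - V*g) = -2 + V + 3*g - V*g)
(T - 127)*G(M(0), 2) = (123 - 127)*(-2 + 0² + 3*2 - 1*0²*2) = -4*(-2 + 0 + 6 - 1*0*2) = -4*(-2 + 0 + 6 + 0) = -4*4 = -16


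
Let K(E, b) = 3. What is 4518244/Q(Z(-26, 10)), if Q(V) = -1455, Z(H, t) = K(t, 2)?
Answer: -4518244/1455 ≈ -3105.3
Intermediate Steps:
Z(H, t) = 3
4518244/Q(Z(-26, 10)) = 4518244/(-1455) = 4518244*(-1/1455) = -4518244/1455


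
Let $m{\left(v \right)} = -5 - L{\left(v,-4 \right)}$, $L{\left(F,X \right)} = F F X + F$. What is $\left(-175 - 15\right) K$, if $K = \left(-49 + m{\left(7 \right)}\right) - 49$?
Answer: $-16340$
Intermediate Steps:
$L{\left(F,X \right)} = F + X F^{2}$ ($L{\left(F,X \right)} = F^{2} X + F = X F^{2} + F = F + X F^{2}$)
$m{\left(v \right)} = -5 - v \left(1 - 4 v\right)$ ($m{\left(v \right)} = -5 - v \left(1 + v \left(-4\right)\right) = -5 - v \left(1 - 4 v\right)$)
$K = 86$ ($K = \left(-49 - \left(12 - 196\right)\right) - 49 = \left(-49 - -184\right) - 49 = \left(-49 + 184\right) - 49 = 135 - 49 = 86$)
$\left(-175 - 15\right) K = \left(-175 - 15\right) 86 = \left(-190\right) 86 = -16340$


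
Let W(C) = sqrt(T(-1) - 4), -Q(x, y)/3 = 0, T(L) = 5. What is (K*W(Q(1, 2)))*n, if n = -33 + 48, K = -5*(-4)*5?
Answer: 1500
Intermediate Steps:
Q(x, y) = 0 (Q(x, y) = -3*0 = 0)
W(C) = 1 (W(C) = sqrt(5 - 4) = sqrt(1) = 1)
K = 100 (K = 20*5 = 100)
n = 15
(K*W(Q(1, 2)))*n = (100*1)*15 = 100*15 = 1500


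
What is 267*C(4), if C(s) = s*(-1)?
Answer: -1068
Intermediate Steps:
C(s) = -s
267*C(4) = 267*(-1*4) = 267*(-4) = -1068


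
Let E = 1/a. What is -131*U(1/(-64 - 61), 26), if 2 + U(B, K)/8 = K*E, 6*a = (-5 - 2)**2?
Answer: -60784/49 ≈ -1240.5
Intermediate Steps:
a = 49/6 (a = (-5 - 2)**2/6 = (1/6)*(-7)**2 = (1/6)*49 = 49/6 ≈ 8.1667)
E = 6/49 (E = 1/(49/6) = 6/49 ≈ 0.12245)
U(B, K) = -16 + 48*K/49 (U(B, K) = -16 + 8*(K*(6/49)) = -16 + 8*(6*K/49) = -16 + 48*K/49)
-131*U(1/(-64 - 61), 26) = -131*(-16 + (48/49)*26) = -131*(-16 + 1248/49) = -131*464/49 = -60784/49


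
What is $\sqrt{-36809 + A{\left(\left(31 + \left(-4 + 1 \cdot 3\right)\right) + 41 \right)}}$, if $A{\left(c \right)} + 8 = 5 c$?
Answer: $i \sqrt{36462} \approx 190.95 i$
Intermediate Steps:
$A{\left(c \right)} = -8 + 5 c$
$\sqrt{-36809 + A{\left(\left(31 + \left(-4 + 1 \cdot 3\right)\right) + 41 \right)}} = \sqrt{-36809 - \left(8 - 5 \left(\left(31 + \left(-4 + 1 \cdot 3\right)\right) + 41\right)\right)} = \sqrt{-36809 - \left(8 - 5 \left(\left(31 + \left(-4 + 3\right)\right) + 41\right)\right)} = \sqrt{-36809 - \left(8 - 5 \left(\left(31 - 1\right) + 41\right)\right)} = \sqrt{-36809 - \left(8 - 5 \left(30 + 41\right)\right)} = \sqrt{-36809 + \left(-8 + 5 \cdot 71\right)} = \sqrt{-36809 + \left(-8 + 355\right)} = \sqrt{-36809 + 347} = \sqrt{-36462} = i \sqrt{36462}$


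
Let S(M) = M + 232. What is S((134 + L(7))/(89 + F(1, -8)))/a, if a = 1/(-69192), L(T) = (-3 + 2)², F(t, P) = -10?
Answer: -1277491896/79 ≈ -1.6171e+7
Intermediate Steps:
L(T) = 1 (L(T) = (-1)² = 1)
a = -1/69192 ≈ -1.4453e-5
S(M) = 232 + M
S((134 + L(7))/(89 + F(1, -8)))/a = (232 + (134 + 1)/(89 - 10))/(-1/69192) = (232 + 135/79)*(-69192) = (18463/79)*(-69192) = -1277491896/79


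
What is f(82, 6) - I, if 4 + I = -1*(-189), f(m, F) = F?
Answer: -179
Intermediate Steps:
I = 185 (I = -4 - 1*(-189) = -4 + 189 = 185)
f(82, 6) - I = 6 - 1*185 = 6 - 185 = -179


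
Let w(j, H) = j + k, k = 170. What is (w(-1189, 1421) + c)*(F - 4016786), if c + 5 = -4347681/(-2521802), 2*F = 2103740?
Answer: 3821743468019686/1260901 ≈ 3.0310e+9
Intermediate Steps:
F = 1051870 (F = (½)*2103740 = 1051870)
w(j, H) = 170 + j (w(j, H) = j + 170 = 170 + j)
c = -8261329/2521802 (c = -5 - 4347681/(-2521802) = -5 - 4347681*(-1/2521802) = -5 + 4347681/2521802 = -8261329/2521802 ≈ -3.2760)
(w(-1189, 1421) + c)*(F - 4016786) = ((170 - 1189) - 8261329/2521802)*(1051870 - 4016786) = (-1019 - 8261329/2521802)*(-2964916) = -2577977567/2521802*(-2964916) = 3821743468019686/1260901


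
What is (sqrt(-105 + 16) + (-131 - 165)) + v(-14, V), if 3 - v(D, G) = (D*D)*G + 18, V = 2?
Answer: -703 + I*sqrt(89) ≈ -703.0 + 9.434*I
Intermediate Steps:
v(D, G) = -15 - G*D**2 (v(D, G) = 3 - ((D*D)*G + 18) = 3 - (D**2*G + 18) = 3 - (G*D**2 + 18) = 3 - (18 + G*D**2) = 3 + (-18 - G*D**2) = -15 - G*D**2)
(sqrt(-105 + 16) + (-131 - 165)) + v(-14, V) = (sqrt(-105 + 16) + (-131 - 165)) + (-15 - 1*2*(-14)**2) = (sqrt(-89) - 296) + (-15 - 1*2*196) = (I*sqrt(89) - 296) + (-15 - 392) = (-296 + I*sqrt(89)) - 407 = -703 + I*sqrt(89)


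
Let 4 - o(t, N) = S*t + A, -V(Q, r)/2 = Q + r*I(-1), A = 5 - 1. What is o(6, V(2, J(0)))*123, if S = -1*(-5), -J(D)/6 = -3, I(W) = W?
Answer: -3690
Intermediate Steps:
J(D) = 18 (J(D) = -6*(-3) = 18)
S = 5
A = 4
V(Q, r) = -2*Q + 2*r (V(Q, r) = -2*(Q + r*(-1)) = -2*(Q - r) = -2*Q + 2*r)
o(t, N) = -5*t (o(t, N) = 4 - (5*t + 4) = 4 - (4 + 5*t) = 4 + (-4 - 5*t) = -5*t)
o(6, V(2, J(0)))*123 = -5*6*123 = -30*123 = -3690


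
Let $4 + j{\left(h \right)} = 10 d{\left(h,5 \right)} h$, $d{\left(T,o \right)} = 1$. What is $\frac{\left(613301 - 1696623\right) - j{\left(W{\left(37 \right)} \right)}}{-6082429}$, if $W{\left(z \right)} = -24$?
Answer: $\frac{1083078}{6082429} \approx 0.17807$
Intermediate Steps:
$j{\left(h \right)} = -4 + 10 h$ ($j{\left(h \right)} = -4 + 10 \cdot 1 h = -4 + 10 h$)
$\frac{\left(613301 - 1696623\right) - j{\left(W{\left(37 \right)} \right)}}{-6082429} = \frac{\left(613301 - 1696623\right) - \left(-4 + 10 \left(-24\right)\right)}{-6082429} = \left(-1083322 - \left(-4 - 240\right)\right) \left(- \frac{1}{6082429}\right) = \left(-1083322 - -244\right) \left(- \frac{1}{6082429}\right) = \left(-1083322 + 244\right) \left(- \frac{1}{6082429}\right) = \left(-1083078\right) \left(- \frac{1}{6082429}\right) = \frac{1083078}{6082429}$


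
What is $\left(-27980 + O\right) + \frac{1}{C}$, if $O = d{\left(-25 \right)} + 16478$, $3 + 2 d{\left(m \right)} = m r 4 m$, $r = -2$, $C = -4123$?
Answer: $- \frac{115472863}{8246} \approx -14004.0$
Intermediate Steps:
$d{\left(m \right)} = - \frac{3}{2} - 4 m^{2}$ ($d{\left(m \right)} = - \frac{3}{2} + \frac{m \left(-2\right) 4 m}{2} = - \frac{3}{2} + \frac{- 2 m 4 m}{2} = - \frac{3}{2} + \frac{\left(-8\right) m^{2}}{2} = - \frac{3}{2} - 4 m^{2}$)
$O = \frac{27953}{2}$ ($O = \left(- \frac{3}{2} - 4 \left(-25\right)^{2}\right) + 16478 = \left(- \frac{3}{2} - 2500\right) + 16478 = - \frac{5003}{2} + 16478 = \frac{27953}{2} \approx 13977.0$)
$\left(-27980 + O\right) + \frac{1}{C} = \left(-27980 + \frac{27953}{2}\right) + \frac{1}{-4123} = - \frac{28007}{2} - \frac{1}{4123} = - \frac{115472863}{8246}$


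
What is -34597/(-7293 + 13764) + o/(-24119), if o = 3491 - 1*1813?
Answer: -845303381/156074049 ≈ -5.4160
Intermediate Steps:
o = 1678 (o = 3491 - 1813 = 1678)
-34597/(-7293 + 13764) + o/(-24119) = -34597/(-7293 + 13764) + 1678/(-24119) = -34597/6471 + 1678*(-1/24119) = -34597*1/6471 - 1678/24119 = -34597/6471 - 1678/24119 = -845303381/156074049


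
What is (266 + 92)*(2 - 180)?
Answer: -63724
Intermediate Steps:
(266 + 92)*(2 - 180) = 358*(-178) = -63724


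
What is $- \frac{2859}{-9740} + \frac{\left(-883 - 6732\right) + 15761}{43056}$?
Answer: $\frac{25304893}{52420680} \approx 0.48273$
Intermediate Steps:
$- \frac{2859}{-9740} + \frac{\left(-883 - 6732\right) + 15761}{43056} = \left(-2859\right) \left(- \frac{1}{9740}\right) + \left(-7615 + 15761\right) \frac{1}{43056} = \frac{2859}{9740} + 8146 \cdot \frac{1}{43056} = \frac{2859}{9740} + \frac{4073}{21528} = \frac{25304893}{52420680}$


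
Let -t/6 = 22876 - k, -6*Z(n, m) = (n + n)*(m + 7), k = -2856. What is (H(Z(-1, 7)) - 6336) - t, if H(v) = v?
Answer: 444182/3 ≈ 1.4806e+5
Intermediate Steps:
Z(n, m) = -n*(7 + m)/3 (Z(n, m) = -(n + n)*(m + 7)/6 = -2*n*(7 + m)/6 = -n*(7 + m)/3)
t = -154392 (t = -6*(22876 - 1*(-2856)) = -6*(22876 + 2856) = -6*25732 = -154392)
(H(Z(-1, 7)) - 6336) - t = (-⅓*(-1)*(7 + 7) - 6336) - 1*(-154392) = (-⅓*(-1)*14 - 6336) + 154392 = (14/3 - 6336) + 154392 = -18994/3 + 154392 = 444182/3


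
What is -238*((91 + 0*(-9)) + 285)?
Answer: -89488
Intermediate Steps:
-238*((91 + 0*(-9)) + 285) = -238*((91 + 0) + 285) = -238*(91 + 285) = -238*376 = -89488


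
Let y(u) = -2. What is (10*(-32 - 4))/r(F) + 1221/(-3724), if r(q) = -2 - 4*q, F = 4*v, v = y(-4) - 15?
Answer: -18559/11172 ≈ -1.6612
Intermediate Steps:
v = -17 (v = -2 - 15 = -17)
F = -68 (F = 4*(-17) = -68)
(10*(-32 - 4))/r(F) + 1221/(-3724) = (10*(-32 - 4))/(-2 - 4*(-68)) + 1221/(-3724) = (10*(-36))/(-2 + 272) + 1221*(-1/3724) = -360/270 - 1221/3724 = -360*1/270 - 1221/3724 = -4/3 - 1221/3724 = -18559/11172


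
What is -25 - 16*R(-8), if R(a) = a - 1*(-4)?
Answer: 39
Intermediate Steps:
R(a) = 4 + a (R(a) = a + 4 = 4 + a)
-25 - 16*R(-8) = -25 - 16*(4 - 8) = -25 - 16*(-4) = -25 + 64 = 39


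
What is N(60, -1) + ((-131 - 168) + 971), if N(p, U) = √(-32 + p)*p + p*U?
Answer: 612 + 120*√7 ≈ 929.49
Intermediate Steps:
N(p, U) = U*p + p*√(-32 + p) (N(p, U) = p*√(-32 + p) + U*p = U*p + p*√(-32 + p))
N(60, -1) + ((-131 - 168) + 971) = 60*(-1 + √(-32 + 60)) + ((-131 - 168) + 971) = 60*(-1 + √28) + (-299 + 971) = 60*(-1 + 2*√7) + 672 = (-60 + 120*√7) + 672 = 612 + 120*√7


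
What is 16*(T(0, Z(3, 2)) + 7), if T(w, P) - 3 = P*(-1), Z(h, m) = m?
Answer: 128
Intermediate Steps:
T(w, P) = 3 - P (T(w, P) = 3 + P*(-1) = 3 - P)
16*(T(0, Z(3, 2)) + 7) = 16*((3 - 1*2) + 7) = 16*((3 - 2) + 7) = 16*(1 + 7) = 16*8 = 128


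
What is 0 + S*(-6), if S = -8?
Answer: 48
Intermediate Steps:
0 + S*(-6) = 0 - 8*(-6) = 0 + 48 = 48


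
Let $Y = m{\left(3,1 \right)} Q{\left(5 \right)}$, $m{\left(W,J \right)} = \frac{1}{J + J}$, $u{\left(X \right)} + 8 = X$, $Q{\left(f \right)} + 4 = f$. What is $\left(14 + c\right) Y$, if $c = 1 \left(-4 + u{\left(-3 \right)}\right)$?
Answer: $- \frac{1}{2} \approx -0.5$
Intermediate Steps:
$Q{\left(f \right)} = -4 + f$
$u{\left(X \right)} = -8 + X$
$m{\left(W,J \right)} = \frac{1}{2 J}$
$c = -15$ ($c = 1 \left(-4 - 11\right) = 1 \left(-15\right) = -15$)
$Y = \frac{1}{2}$ ($Y = \frac{1}{2 \cdot 1} \left(-4 + 5\right) = \frac{1}{2} \cdot 1 \cdot 1 = \frac{1}{2} \cdot 1 = \frac{1}{2} \approx 0.5$)
$\left(14 + c\right) Y = \left(14 - 15\right) \frac{1}{2} = \left(-1\right) \frac{1}{2} = - \frac{1}{2}$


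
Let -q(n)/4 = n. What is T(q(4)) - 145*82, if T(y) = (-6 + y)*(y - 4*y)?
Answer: -12946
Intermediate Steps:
q(n) = -4*n
T(y) = -3*y*(-6 + y) (T(y) = (-6 + y)*(-3*y) = -3*y*(-6 + y))
T(q(4)) - 145*82 = 3*(-4*4)*(6 - (-4)*4) - 145*82 = 3*(-16)*(6 - 1*(-16)) - 11890 = 3*(-16)*(6 + 16) - 11890 = 3*(-16)*22 - 11890 = -1056 - 11890 = -12946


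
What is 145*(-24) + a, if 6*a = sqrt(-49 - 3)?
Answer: -3480 + I*sqrt(13)/3 ≈ -3480.0 + 1.2019*I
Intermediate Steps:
a = I*sqrt(13)/3 (a = sqrt(-49 - 3)/6 = sqrt(-52)/6 = (2*I*sqrt(13))/6 = I*sqrt(13)/3 ≈ 1.2019*I)
145*(-24) + a = 145*(-24) + I*sqrt(13)/3 = -3480 + I*sqrt(13)/3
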